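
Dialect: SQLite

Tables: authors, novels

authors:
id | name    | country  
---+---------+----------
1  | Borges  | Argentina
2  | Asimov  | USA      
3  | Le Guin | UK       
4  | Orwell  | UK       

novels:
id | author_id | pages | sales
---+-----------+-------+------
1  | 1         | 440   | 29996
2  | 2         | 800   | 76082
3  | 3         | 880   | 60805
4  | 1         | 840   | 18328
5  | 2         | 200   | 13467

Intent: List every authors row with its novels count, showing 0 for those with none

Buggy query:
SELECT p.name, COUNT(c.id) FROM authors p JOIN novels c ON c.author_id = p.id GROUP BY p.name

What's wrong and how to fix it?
Bug: INNER JOIN drops authors rows that have no matching novels rows

Fix: Switch to LEFT JOIN to retain unmatched parent rows

Corrected query:
SELECT p.name, COUNT(c.id) FROM authors p LEFT JOIN novels c ON c.author_id = p.id GROUP BY p.name

Result:
name    | COUNT(c.id)
--------+------------
Asimov  | 2          
Borges  | 2          
Le Guin | 1          
Orwell  | 0          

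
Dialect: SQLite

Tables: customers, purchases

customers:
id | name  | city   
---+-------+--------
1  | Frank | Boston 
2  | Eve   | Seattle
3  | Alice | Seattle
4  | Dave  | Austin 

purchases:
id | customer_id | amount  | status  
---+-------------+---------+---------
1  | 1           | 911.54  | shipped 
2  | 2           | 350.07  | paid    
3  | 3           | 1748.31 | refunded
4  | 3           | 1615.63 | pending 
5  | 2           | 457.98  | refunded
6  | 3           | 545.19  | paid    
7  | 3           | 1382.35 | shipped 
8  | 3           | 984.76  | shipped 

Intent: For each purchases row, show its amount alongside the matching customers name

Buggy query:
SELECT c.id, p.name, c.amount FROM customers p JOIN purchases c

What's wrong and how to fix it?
Bug: JOIN with no ON clause produces a cartesian product; every purchases row pairs with every customers row

Fix: Specify the join condition linking the foreign key to the parent id

Corrected query:
SELECT c.id, p.name, c.amount FROM customers p JOIN purchases c ON c.customer_id = p.id

Result:
id | name  | amount 
---+-------+--------
1  | Frank | 911.54 
2  | Eve   | 350.07 
3  | Alice | 1748.31
4  | Alice | 1615.63
5  | Eve   | 457.98 
6  | Alice | 545.19 
7  | Alice | 1382.35
8  | Alice | 984.76 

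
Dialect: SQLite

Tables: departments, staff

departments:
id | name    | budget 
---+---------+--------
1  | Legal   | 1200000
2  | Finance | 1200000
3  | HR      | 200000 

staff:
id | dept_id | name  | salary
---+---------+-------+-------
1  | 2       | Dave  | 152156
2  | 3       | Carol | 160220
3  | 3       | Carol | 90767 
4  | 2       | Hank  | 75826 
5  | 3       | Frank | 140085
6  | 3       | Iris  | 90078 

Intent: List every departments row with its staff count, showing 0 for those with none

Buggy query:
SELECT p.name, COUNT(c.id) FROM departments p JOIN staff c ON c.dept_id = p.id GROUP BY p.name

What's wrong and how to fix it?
Bug: An inner join excludes parents with zero children

Fix: Use LEFT JOIN so parents without children still appear (COUNT(c.id) gives 0)

Corrected query:
SELECT p.name, COUNT(c.id) FROM departments p LEFT JOIN staff c ON c.dept_id = p.id GROUP BY p.name

Result:
name    | COUNT(c.id)
--------+------------
Finance | 2          
HR      | 4          
Legal   | 0          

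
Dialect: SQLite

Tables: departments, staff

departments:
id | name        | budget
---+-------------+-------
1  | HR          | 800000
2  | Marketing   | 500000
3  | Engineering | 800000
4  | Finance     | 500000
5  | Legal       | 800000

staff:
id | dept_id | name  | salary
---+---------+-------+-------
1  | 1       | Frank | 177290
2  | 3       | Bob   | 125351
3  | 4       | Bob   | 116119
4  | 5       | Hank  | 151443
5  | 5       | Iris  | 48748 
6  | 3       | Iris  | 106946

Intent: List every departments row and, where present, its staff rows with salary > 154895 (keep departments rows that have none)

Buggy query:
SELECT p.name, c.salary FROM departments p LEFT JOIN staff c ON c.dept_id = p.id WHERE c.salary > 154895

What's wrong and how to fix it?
Bug: Filtering c.salary in WHERE discards the NULL rows produced by LEFT JOIN, turning it into an inner join

Fix: Move the right-table condition into the ON clause so unmatched parents are kept

Corrected query:
SELECT p.name, c.salary FROM departments p LEFT JOIN staff c ON c.dept_id = p.id AND c.salary > 154895

Result:
name        | salary
------------+-------
HR          | 177290
Marketing   | NULL  
Engineering | NULL  
Finance     | NULL  
Legal       | NULL  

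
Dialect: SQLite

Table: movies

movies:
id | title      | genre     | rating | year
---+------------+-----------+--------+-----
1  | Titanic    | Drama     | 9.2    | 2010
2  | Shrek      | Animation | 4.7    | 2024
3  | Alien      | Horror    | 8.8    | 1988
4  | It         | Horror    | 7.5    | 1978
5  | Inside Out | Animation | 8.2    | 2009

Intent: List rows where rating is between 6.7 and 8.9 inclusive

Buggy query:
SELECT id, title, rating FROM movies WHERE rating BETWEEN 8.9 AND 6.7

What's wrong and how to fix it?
Bug: BETWEEN expects the lower bound first; with 8.9 AND 6.7 the range is empty

Fix: Write BETWEEN 6.7 AND 8.9

Corrected query:
SELECT id, title, rating FROM movies WHERE rating BETWEEN 6.7 AND 8.9

Result:
id | title      | rating
---+------------+-------
3  | Alien      | 8.8   
4  | It         | 7.5   
5  | Inside Out | 8.2   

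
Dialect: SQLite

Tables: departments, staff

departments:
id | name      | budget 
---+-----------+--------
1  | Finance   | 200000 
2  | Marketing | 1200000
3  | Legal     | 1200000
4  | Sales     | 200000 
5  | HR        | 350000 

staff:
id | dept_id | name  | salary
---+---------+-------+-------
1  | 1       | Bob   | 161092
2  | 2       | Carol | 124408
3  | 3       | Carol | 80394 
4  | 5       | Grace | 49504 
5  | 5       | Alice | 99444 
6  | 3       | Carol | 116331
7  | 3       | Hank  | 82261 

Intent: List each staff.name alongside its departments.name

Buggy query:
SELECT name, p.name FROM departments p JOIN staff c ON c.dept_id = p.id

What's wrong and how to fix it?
Bug: 'name' exists in both joined tables, so the database can't tell which one is meant

Fix: Qualify the column with its table alias (c.name)

Corrected query:
SELECT c.name, p.name FROM departments p JOIN staff c ON c.dept_id = p.id

Result:
name  | name     
------+----------
Bob   | Finance  
Carol | Marketing
Carol | Legal    
Grace | HR       
Alice | HR       
Carol | Legal    
Hank  | Legal    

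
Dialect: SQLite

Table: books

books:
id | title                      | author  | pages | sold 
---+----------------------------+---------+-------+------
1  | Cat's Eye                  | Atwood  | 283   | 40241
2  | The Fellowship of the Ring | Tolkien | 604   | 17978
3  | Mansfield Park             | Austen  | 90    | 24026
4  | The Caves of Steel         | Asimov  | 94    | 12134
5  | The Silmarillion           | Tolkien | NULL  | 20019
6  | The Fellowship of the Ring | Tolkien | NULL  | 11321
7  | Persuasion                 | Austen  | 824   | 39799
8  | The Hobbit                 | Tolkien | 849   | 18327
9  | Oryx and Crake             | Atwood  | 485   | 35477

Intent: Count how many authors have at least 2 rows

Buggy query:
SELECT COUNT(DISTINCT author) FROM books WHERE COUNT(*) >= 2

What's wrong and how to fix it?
Bug: WHERE filters individual rows, not groups, so a group-level COUNT is invalid there

Fix: Group first with HAVING COUNT(*) >= 2, then COUNT the resulting groups

Corrected query:
SELECT COUNT(*) FROM (SELECT author FROM books GROUP BY author HAVING COUNT(*) >= 2)

Result:
COUNT(*)
--------
3       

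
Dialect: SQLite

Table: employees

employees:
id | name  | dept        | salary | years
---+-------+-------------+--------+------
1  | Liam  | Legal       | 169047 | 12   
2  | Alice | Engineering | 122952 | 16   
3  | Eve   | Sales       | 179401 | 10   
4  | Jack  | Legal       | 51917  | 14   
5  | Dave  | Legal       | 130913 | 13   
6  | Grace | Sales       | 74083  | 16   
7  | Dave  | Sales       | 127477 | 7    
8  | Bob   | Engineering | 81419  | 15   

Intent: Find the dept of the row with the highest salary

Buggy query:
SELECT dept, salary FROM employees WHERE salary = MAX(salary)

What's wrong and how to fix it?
Bug: WHERE is evaluated per row; an aggregate over the whole table isn't defined there

Fix: Wrap MAX in a scalar subquery so WHERE compares against a single value

Corrected query:
SELECT dept, salary FROM employees WHERE salary = (SELECT MAX(salary) FROM employees)

Result:
dept  | salary
------+-------
Sales | 179401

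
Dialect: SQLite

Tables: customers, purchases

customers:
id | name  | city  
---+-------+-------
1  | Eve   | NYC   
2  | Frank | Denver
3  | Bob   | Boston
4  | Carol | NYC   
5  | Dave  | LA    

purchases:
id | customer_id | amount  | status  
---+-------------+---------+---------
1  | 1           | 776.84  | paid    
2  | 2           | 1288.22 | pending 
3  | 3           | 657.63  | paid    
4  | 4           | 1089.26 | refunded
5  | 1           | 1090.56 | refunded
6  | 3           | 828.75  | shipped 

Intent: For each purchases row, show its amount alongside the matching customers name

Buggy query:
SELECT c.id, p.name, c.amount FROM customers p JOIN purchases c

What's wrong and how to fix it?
Bug: Missing join condition: each purchases row is matched to all customers rows instead of just its own

Fix: Specify the join condition linking the foreign key to the parent id

Corrected query:
SELECT c.id, p.name, c.amount FROM customers p JOIN purchases c ON c.customer_id = p.id

Result:
id | name  | amount 
---+-------+--------
1  | Eve   | 776.84 
2  | Frank | 1288.22
3  | Bob   | 657.63 
4  | Carol | 1089.26
5  | Eve   | 1090.56
6  | Bob   | 828.75 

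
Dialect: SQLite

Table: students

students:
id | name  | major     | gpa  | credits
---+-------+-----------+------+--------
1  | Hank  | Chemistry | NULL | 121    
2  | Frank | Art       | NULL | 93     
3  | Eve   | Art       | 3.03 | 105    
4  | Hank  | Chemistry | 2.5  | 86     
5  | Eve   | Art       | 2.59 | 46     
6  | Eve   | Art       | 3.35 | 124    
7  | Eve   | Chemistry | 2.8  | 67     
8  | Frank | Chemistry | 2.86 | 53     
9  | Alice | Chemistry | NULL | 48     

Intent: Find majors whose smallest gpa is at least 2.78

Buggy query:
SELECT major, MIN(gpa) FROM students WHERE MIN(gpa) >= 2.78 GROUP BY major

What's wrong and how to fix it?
Bug: Aggregates like MIN are computed per group after WHERE runs

Fix: Use HAVING for the per-group MIN condition

Corrected query:
SELECT major, MIN(gpa) FROM students GROUP BY major HAVING MIN(gpa) >= 2.78

Result:
(no rows)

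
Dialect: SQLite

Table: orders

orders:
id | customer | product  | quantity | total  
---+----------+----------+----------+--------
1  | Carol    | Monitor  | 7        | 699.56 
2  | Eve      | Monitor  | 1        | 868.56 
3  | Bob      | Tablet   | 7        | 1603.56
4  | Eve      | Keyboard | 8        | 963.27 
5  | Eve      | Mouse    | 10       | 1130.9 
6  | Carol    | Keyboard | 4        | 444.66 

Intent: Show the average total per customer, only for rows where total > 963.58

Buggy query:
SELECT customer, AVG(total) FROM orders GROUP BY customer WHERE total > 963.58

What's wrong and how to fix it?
Bug: Row-level WHERE must come before GROUP BY in the clause order

Fix: Place WHERE between FROM and GROUP BY

Corrected query:
SELECT customer, AVG(total) FROM orders WHERE total > 963.58 GROUP BY customer

Result:
customer | AVG(total)
---------+-----------
Bob      | 1603.56   
Eve      | 1130.9    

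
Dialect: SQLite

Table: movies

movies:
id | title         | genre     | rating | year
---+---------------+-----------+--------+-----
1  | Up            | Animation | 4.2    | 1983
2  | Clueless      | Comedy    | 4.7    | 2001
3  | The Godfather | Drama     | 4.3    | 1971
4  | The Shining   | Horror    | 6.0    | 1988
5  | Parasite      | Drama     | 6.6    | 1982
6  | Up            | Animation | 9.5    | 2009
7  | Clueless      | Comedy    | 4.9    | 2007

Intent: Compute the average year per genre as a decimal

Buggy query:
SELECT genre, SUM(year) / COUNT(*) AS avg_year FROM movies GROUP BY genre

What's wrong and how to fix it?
Bug: SUM(year) and COUNT(*) are both integers; the division truncates the fractional part

Fix: Multiply by 1.0 (or CAST to REAL) to force floating-point division

Corrected query:
SELECT genre, SUM(year) * 1.0 / COUNT(*) AS avg_year FROM movies GROUP BY genre

Result:
genre     | avg_year
----------+---------
Animation | 1996    
Comedy    | 2004    
Drama     | 1976.5  
Horror    | 1988    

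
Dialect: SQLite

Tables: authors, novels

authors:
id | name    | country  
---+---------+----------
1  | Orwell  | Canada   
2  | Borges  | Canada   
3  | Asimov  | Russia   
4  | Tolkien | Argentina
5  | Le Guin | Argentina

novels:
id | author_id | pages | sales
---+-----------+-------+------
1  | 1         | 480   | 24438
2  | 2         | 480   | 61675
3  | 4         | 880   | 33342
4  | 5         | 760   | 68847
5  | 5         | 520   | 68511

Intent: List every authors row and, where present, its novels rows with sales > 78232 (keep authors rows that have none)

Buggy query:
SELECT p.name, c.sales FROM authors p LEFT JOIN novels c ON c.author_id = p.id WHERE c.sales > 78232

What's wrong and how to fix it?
Bug: Filtering c.sales in WHERE discards the NULL rows produced by LEFT JOIN, turning it into an inner join

Fix: Move the right-table condition into the ON clause so unmatched parents are kept

Corrected query:
SELECT p.name, c.sales FROM authors p LEFT JOIN novels c ON c.author_id = p.id AND c.sales > 78232

Result:
name    | sales
--------+------
Orwell  | NULL 
Borges  | NULL 
Asimov  | NULL 
Tolkien | NULL 
Le Guin | NULL 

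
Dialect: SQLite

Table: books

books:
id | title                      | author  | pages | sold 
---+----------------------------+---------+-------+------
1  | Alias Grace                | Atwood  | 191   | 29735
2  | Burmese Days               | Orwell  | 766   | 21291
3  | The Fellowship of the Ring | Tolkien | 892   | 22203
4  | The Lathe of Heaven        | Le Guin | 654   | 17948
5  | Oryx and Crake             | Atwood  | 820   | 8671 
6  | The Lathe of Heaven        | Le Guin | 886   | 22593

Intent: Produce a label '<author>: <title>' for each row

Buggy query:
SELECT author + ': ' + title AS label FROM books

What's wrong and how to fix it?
Bug: SQLite uses || for string concatenation; + coerces text to numbers (yielding 0)

Fix: Use the || operator for string concatenation

Corrected query:
SELECT author || ': ' || title AS label FROM books

Result:
label                              
-----------------------------------
Atwood: Alias Grace                
Orwell: Burmese Days               
Tolkien: The Fellowship of the Ring
Le Guin: The Lathe of Heaven       
Atwood: Oryx and Crake             
Le Guin: The Lathe of Heaven       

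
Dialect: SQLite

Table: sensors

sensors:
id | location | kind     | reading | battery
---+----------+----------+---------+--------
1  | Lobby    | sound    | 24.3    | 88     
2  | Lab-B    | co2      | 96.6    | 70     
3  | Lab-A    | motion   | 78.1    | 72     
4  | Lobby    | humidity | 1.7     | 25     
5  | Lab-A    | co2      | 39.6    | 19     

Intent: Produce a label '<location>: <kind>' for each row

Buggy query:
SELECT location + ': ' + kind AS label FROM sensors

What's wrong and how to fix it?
Bug: '+' is numeric addition; on text columns SQLite converts them to 0 instead of concatenating

Fix: Replace + with || to concatenate text

Corrected query:
SELECT location || ': ' || kind AS label FROM sensors

Result:
label          
---------------
Lobby: sound   
Lab-B: co2     
Lab-A: motion  
Lobby: humidity
Lab-A: co2     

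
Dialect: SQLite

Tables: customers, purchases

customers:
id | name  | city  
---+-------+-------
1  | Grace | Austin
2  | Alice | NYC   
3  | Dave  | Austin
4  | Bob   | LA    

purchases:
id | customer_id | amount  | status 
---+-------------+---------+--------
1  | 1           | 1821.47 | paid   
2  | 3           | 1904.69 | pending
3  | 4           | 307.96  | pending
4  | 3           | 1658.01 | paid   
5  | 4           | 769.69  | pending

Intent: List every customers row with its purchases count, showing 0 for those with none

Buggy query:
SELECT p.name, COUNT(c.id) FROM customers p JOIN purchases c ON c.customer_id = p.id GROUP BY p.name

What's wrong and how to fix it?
Bug: An inner join excludes parents with zero children

Fix: Switch to LEFT JOIN to retain unmatched parent rows

Corrected query:
SELECT p.name, COUNT(c.id) FROM customers p LEFT JOIN purchases c ON c.customer_id = p.id GROUP BY p.name

Result:
name  | COUNT(c.id)
------+------------
Alice | 0          
Bob   | 2          
Dave  | 2          
Grace | 1          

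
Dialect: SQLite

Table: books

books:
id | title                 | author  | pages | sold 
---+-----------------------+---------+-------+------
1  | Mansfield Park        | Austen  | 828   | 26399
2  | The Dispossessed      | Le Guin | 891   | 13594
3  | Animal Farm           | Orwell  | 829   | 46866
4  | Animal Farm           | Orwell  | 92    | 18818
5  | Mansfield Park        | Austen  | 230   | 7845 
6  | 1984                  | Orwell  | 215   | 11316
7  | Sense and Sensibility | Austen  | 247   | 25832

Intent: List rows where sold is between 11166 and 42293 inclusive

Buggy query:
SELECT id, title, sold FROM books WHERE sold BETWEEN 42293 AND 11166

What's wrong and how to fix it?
Bug: BETWEEN expects the lower bound first; with 42293 AND 11166 the range is empty

Fix: Swap the bounds so the smaller value comes first

Corrected query:
SELECT id, title, sold FROM books WHERE sold BETWEEN 11166 AND 42293

Result:
id | title                 | sold 
---+-----------------------+------
1  | Mansfield Park        | 26399
2  | The Dispossessed      | 13594
4  | Animal Farm           | 18818
6  | 1984                  | 11316
7  | Sense and Sensibility | 25832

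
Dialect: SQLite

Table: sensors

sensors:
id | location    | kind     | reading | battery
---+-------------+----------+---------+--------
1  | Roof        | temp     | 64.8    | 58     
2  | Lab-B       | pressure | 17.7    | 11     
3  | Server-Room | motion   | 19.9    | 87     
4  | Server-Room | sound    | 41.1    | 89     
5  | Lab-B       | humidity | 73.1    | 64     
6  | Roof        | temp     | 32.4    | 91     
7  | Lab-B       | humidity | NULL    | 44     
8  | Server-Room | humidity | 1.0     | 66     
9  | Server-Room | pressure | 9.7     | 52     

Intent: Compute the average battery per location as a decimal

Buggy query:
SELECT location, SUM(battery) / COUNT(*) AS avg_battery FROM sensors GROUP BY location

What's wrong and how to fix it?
Bug: Both operands are integers, so '/' performs integer division and truncates

Fix: Multiply by 1.0 (or CAST to REAL) to force floating-point division

Corrected query:
SELECT location, SUM(battery) * 1.0 / COUNT(*) AS avg_battery FROM sensors GROUP BY location

Result:
location    | avg_battery
------------+------------
Lab-B       | 39.666667  
Roof        | 74.5       
Server-Room | 73.5       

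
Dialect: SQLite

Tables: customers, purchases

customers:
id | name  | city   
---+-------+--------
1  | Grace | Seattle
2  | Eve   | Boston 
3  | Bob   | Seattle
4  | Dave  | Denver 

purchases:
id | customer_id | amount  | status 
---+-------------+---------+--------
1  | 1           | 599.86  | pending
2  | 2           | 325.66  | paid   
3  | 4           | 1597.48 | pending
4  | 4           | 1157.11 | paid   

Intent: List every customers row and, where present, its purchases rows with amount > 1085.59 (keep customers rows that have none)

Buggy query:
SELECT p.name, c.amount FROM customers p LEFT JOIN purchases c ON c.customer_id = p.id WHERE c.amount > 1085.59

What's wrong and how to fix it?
Bug: Filtering c.amount in WHERE discards the NULL rows produced by LEFT JOIN, turning it into an inner join

Fix: Move the right-table condition into the ON clause so unmatched parents are kept

Corrected query:
SELECT p.name, c.amount FROM customers p LEFT JOIN purchases c ON c.customer_id = p.id AND c.amount > 1085.59

Result:
name  | amount 
------+--------
Grace | NULL   
Eve   | NULL   
Bob   | NULL   
Dave  | 1157.11
Dave  | 1597.48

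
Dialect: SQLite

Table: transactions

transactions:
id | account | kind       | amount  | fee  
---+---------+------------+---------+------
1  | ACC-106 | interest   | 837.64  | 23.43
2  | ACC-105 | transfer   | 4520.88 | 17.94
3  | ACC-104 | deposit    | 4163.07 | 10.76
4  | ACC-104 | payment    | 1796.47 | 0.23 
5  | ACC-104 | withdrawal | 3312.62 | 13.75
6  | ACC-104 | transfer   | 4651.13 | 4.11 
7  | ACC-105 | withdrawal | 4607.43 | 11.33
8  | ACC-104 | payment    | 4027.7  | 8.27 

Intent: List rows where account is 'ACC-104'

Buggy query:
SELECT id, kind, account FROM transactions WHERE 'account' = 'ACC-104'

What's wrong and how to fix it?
Bug: Single quotes denote string literals in SQL; the column name is being compared as a constant string

Fix: Reference the column as account without single quotes

Corrected query:
SELECT id, kind, account FROM transactions WHERE account = 'ACC-104'

Result:
id | kind       | account
---+------------+--------
3  | deposit    | ACC-104
4  | payment    | ACC-104
5  | withdrawal | ACC-104
6  | transfer   | ACC-104
8  | payment    | ACC-104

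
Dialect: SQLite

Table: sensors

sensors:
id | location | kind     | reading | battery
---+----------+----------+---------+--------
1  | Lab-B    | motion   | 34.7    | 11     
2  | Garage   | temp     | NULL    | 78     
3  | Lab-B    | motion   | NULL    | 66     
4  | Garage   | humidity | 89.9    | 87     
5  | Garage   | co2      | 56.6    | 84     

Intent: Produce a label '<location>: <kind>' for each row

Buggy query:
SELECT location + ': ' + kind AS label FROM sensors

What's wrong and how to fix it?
Bug: SQLite uses || for string concatenation; + coerces text to numbers (yielding 0)

Fix: Replace + with || to concatenate text

Corrected query:
SELECT location || ': ' || kind AS label FROM sensors

Result:
label           
----------------
Lab-B: motion   
Garage: temp    
Lab-B: motion   
Garage: humidity
Garage: co2     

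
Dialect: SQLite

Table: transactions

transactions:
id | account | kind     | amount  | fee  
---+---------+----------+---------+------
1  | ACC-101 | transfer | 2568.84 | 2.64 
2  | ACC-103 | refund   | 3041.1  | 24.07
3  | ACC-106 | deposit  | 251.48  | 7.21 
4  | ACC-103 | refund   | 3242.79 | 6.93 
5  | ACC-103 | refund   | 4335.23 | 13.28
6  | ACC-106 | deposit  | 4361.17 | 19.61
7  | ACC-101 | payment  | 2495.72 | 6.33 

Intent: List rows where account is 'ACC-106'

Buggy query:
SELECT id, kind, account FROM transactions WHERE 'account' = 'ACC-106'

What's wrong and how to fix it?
Bug: Single quotes denote string literals in SQL; the column name is being compared as a constant string

Fix: Remove the quotes around the column name (or use double quotes for an identifier)

Corrected query:
SELECT id, kind, account FROM transactions WHERE account = 'ACC-106'

Result:
id | kind    | account
---+---------+--------
3  | deposit | ACC-106
6  | deposit | ACC-106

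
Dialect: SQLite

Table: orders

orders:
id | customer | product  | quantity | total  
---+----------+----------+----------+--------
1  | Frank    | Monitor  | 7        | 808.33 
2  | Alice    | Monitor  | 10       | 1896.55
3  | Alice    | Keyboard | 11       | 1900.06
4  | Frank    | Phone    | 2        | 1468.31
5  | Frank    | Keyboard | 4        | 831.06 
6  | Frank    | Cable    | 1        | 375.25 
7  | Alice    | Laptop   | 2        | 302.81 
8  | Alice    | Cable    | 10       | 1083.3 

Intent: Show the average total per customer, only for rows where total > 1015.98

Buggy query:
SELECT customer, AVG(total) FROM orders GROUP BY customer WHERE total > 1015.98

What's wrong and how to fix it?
Bug: Row-level WHERE must come before GROUP BY in the clause order

Fix: Place WHERE between FROM and GROUP BY

Corrected query:
SELECT customer, AVG(total) FROM orders WHERE total > 1015.98 GROUP BY customer

Result:
customer | AVG(total) 
---------+------------
Alice    | 1626.636667
Frank    | 1468.31    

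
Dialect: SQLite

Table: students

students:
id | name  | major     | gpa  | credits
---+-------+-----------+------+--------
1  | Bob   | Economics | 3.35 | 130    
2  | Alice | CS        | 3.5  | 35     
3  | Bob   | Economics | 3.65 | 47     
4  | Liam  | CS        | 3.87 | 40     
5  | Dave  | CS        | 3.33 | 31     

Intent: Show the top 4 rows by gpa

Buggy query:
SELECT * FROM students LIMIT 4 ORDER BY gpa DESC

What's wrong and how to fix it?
Bug: ORDER BY cannot follow LIMIT; LIMIT is the final clause

Fix: Sort with ORDER BY, then apply LIMIT

Corrected query:
SELECT * FROM students ORDER BY gpa DESC LIMIT 4

Result:
id | name  | major     | gpa  | credits
---+-------+-----------+------+--------
4  | Liam  | CS        | 3.87 | 40     
3  | Bob   | Economics | 3.65 | 47     
2  | Alice | CS        | 3.5  | 35     
1  | Bob   | Economics | 3.35 | 130    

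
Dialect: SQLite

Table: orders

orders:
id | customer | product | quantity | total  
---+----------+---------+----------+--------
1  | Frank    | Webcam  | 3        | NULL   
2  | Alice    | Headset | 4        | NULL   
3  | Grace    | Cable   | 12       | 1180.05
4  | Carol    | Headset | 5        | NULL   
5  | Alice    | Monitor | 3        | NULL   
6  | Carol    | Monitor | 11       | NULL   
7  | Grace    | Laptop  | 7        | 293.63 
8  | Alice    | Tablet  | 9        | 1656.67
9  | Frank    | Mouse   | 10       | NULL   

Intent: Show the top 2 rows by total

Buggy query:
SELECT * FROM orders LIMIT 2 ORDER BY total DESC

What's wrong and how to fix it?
Bug: ORDER BY cannot follow LIMIT; LIMIT is the final clause

Fix: Swap the clauses: ORDER BY first, then LIMIT

Corrected query:
SELECT * FROM orders ORDER BY total DESC LIMIT 2

Result:
id | customer | product | quantity | total  
---+----------+---------+----------+--------
8  | Alice    | Tablet  | 9        | 1656.67
3  | Grace    | Cable   | 12       | 1180.05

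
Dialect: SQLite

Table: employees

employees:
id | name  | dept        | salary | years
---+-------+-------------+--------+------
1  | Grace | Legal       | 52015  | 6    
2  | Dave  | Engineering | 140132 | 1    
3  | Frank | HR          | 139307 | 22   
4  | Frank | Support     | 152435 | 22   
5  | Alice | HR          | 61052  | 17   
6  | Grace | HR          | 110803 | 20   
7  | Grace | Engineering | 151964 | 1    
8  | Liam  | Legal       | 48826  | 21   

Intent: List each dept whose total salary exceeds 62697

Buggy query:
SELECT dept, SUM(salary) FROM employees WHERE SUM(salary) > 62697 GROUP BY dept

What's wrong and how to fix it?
Bug: SUM(salary) is an aggregate, but WHERE filters rows before aggregation

Fix: Use HAVING (which filters groups after aggregation) instead of WHERE

Corrected query:
SELECT dept, SUM(salary) FROM employees GROUP BY dept HAVING SUM(salary) > 62697

Result:
dept        | SUM(salary)
------------+------------
Engineering | 292096     
HR          | 311162     
Legal       | 100841     
Support     | 152435     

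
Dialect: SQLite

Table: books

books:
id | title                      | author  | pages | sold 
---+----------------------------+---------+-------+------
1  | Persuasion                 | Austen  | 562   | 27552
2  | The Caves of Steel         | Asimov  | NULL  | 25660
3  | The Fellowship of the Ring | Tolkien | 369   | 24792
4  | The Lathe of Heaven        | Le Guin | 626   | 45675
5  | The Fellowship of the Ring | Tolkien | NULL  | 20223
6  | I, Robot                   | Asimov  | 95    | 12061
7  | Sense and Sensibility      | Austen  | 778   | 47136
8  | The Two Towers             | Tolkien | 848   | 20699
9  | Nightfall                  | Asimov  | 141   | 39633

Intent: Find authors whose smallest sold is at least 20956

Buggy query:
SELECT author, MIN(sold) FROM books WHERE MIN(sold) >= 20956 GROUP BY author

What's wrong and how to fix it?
Bug: MIN() in WHERE is a misuse of aggregate

Fix: Use HAVING for the per-group MIN condition

Corrected query:
SELECT author, MIN(sold) FROM books GROUP BY author HAVING MIN(sold) >= 20956

Result:
author  | MIN(sold)
--------+----------
Austen  | 27552    
Le Guin | 45675    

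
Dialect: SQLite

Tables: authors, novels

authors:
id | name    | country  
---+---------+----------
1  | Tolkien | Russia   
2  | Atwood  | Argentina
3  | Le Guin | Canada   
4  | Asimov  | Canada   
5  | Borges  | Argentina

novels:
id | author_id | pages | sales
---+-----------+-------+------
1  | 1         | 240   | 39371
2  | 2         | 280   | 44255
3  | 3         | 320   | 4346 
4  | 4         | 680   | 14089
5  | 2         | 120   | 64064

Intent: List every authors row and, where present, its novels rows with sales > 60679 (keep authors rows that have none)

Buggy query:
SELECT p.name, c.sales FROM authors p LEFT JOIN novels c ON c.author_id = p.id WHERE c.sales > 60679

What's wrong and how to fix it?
Bug: Filtering c.sales in WHERE discards the NULL rows produced by LEFT JOIN, turning it into an inner join

Fix: Put 'c.sales > 60679' in the JOIN's ON clause instead of WHERE

Corrected query:
SELECT p.name, c.sales FROM authors p LEFT JOIN novels c ON c.author_id = p.id AND c.sales > 60679

Result:
name    | sales
--------+------
Tolkien | NULL 
Atwood  | 64064
Le Guin | NULL 
Asimov  | NULL 
Borges  | NULL 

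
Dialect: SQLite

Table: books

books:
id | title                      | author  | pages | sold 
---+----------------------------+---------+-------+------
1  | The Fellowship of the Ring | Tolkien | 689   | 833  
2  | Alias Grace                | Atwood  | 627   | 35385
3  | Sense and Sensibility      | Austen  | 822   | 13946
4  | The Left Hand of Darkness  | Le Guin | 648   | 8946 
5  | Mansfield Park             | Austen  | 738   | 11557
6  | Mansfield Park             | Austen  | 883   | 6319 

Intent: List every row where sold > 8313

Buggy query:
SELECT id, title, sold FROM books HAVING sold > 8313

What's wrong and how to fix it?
Bug: This is a non-aggregate query (no GROUP BY, no aggregates), so in SQLite the HAVING clause is invalid here; a row-level condition belongs in WHERE

Fix: Replace HAVING with WHERE since the condition applies to individual rows

Corrected query:
SELECT id, title, sold FROM books WHERE sold > 8313

Result:
id | title                     | sold 
---+---------------------------+------
2  | Alias Grace               | 35385
3  | Sense and Sensibility     | 13946
4  | The Left Hand of Darkness | 8946 
5  | Mansfield Park            | 11557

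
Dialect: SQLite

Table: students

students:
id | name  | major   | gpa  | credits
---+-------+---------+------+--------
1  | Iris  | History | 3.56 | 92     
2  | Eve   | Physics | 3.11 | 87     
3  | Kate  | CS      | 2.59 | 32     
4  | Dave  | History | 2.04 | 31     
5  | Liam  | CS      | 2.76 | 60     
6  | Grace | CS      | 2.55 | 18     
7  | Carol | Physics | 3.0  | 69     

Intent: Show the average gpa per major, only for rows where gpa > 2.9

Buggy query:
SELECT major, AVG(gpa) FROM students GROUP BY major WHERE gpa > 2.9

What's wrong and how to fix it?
Bug: WHERE cannot follow GROUP BY

Fix: Move the WHERE clause before GROUP BY

Corrected query:
SELECT major, AVG(gpa) FROM students WHERE gpa > 2.9 GROUP BY major

Result:
major   | AVG(gpa)
--------+---------
History | 3.56    
Physics | 3.055   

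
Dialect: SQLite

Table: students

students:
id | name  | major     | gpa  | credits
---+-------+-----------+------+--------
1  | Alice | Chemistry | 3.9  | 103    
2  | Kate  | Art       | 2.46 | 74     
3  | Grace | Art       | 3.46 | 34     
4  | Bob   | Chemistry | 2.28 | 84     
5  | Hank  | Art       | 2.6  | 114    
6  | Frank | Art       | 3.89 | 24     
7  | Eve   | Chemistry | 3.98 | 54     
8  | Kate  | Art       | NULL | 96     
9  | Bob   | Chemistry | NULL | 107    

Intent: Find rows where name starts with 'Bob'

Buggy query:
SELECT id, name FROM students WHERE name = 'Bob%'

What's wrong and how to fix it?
Bug: '=' compares the literal string including the % character; pattern matching needs LIKE

Fix: Replace '=' with LIKE so 'Bob%' is treated as a pattern

Corrected query:
SELECT id, name FROM students WHERE name LIKE 'Bob%'

Result:
id | name
---+-----
4  | Bob 
9  | Bob 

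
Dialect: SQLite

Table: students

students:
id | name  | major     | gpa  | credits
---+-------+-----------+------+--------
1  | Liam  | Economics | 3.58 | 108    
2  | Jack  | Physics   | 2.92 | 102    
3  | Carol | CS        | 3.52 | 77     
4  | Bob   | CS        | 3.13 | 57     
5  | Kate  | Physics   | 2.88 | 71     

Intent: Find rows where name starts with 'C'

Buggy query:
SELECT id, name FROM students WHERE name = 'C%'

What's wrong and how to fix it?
Bug: Wildcards only work with LIKE; '=' treats '%' as a literal character

Fix: Replace '=' with LIKE so 'C%' is treated as a pattern

Corrected query:
SELECT id, name FROM students WHERE name LIKE 'C%'

Result:
id | name 
---+------
3  | Carol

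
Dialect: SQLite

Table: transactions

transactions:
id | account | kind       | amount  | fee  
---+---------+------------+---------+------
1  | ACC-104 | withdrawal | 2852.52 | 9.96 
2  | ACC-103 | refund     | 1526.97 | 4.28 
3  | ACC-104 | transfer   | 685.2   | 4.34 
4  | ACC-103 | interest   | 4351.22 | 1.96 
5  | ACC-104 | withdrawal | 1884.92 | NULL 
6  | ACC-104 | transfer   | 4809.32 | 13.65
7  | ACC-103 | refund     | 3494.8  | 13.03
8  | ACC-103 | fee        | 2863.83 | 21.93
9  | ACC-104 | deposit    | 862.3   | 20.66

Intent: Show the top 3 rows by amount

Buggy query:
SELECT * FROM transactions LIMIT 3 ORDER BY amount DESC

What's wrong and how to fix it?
Bug: LIMIT must come after ORDER BY

Fix: Swap the clauses: ORDER BY first, then LIMIT

Corrected query:
SELECT * FROM transactions ORDER BY amount DESC LIMIT 3

Result:
id | account | kind     | amount  | fee  
---+---------+----------+---------+------
6  | ACC-104 | transfer | 4809.32 | 13.65
4  | ACC-103 | interest | 4351.22 | 1.96 
7  | ACC-103 | refund   | 3494.8  | 13.03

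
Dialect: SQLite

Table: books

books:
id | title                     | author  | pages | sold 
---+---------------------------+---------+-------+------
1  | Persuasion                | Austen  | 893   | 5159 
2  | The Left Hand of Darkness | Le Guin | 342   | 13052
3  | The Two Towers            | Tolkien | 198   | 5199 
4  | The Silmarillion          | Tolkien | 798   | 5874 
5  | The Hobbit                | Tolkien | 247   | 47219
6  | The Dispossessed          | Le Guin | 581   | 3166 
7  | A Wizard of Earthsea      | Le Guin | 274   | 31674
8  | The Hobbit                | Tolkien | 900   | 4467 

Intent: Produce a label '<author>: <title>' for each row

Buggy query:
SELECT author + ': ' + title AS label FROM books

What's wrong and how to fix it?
Bug: SQLite uses || for string concatenation; + coerces text to numbers (yielding 0)

Fix: Replace + with || to concatenate text

Corrected query:
SELECT author || ': ' || title AS label FROM books

Result:
label                             
----------------------------------
Austen: Persuasion                
Le Guin: The Left Hand of Darkness
Tolkien: The Two Towers           
Tolkien: The Silmarillion         
Tolkien: The Hobbit               
Le Guin: The Dispossessed         
Le Guin: A Wizard of Earthsea     
Tolkien: The Hobbit               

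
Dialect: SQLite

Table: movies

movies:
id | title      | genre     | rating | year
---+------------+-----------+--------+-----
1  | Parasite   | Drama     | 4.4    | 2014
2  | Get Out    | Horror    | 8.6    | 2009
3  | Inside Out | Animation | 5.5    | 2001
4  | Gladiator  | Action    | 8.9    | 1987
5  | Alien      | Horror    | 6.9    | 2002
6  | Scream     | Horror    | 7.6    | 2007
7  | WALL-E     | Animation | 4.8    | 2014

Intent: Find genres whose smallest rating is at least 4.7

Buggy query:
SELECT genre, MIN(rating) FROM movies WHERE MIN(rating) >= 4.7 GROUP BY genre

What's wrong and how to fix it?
Bug: MIN() in WHERE is a misuse of aggregate

Fix: Use HAVING for the per-group MIN condition

Corrected query:
SELECT genre, MIN(rating) FROM movies GROUP BY genre HAVING MIN(rating) >= 4.7

Result:
genre     | MIN(rating)
----------+------------
Action    | 8.9        
Animation | 4.8        
Horror    | 6.9        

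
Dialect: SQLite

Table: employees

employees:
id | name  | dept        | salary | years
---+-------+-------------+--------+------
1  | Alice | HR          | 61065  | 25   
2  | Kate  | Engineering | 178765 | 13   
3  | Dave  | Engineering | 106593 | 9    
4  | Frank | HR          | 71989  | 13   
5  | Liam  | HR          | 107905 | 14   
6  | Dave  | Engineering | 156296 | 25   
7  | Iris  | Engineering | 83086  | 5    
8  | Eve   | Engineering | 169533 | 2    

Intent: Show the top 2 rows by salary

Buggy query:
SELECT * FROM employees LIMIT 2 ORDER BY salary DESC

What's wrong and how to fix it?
Bug: LIMIT must come after ORDER BY

Fix: Sort with ORDER BY, then apply LIMIT

Corrected query:
SELECT * FROM employees ORDER BY salary DESC LIMIT 2

Result:
id | name | dept        | salary | years
---+------+-------------+--------+------
2  | Kate | Engineering | 178765 | 13   
8  | Eve  | Engineering | 169533 | 2    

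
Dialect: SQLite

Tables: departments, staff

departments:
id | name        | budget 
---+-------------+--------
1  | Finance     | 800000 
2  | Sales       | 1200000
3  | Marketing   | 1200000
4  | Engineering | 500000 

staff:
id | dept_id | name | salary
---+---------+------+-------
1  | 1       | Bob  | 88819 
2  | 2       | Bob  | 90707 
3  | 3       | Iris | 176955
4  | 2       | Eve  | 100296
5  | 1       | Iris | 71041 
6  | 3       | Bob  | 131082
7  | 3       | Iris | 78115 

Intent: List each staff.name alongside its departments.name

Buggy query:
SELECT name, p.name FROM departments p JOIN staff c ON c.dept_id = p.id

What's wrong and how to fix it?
Bug: Both tables have a 'name' column; the unqualified reference is ambiguous

Fix: Prefix ambiguous columns with the table alias

Corrected query:
SELECT c.name, p.name FROM departments p JOIN staff c ON c.dept_id = p.id

Result:
name | name     
-----+----------
Bob  | Finance  
Bob  | Sales    
Iris | Marketing
Eve  | Sales    
Iris | Finance  
Bob  | Marketing
Iris | Marketing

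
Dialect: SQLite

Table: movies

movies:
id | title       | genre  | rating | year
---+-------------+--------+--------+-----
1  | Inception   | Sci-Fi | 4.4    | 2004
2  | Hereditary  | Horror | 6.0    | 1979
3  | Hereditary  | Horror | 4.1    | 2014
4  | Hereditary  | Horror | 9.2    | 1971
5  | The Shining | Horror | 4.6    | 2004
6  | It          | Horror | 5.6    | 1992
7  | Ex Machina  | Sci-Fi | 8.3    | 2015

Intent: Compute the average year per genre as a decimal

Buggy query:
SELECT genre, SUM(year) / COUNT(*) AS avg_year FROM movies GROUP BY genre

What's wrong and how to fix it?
Bug: SUM(year) and COUNT(*) are both integers; the division truncates the fractional part

Fix: Multiply by 1.0 (or CAST to REAL) to force floating-point division

Corrected query:
SELECT genre, SUM(year) * 1.0 / COUNT(*) AS avg_year FROM movies GROUP BY genre

Result:
genre  | avg_year
-------+---------
Horror | 1992    
Sci-Fi | 2009.5  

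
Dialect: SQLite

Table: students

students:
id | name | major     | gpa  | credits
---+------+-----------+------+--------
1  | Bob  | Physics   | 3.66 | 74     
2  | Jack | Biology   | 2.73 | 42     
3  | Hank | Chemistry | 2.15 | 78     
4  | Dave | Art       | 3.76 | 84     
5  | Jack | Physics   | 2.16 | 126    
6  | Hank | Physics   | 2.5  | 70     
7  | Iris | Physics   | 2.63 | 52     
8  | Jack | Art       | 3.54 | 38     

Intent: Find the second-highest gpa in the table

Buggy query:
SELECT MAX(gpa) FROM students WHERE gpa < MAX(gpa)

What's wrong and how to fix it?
Bug: The inner MAX is an aggregate inside WHERE, which is not allowed

Fix: Compute the overall MAX in a subquery, then take MAX of rows below it

Corrected query:
SELECT MAX(gpa) FROM students WHERE gpa < (SELECT MAX(gpa) FROM students)

Result:
MAX(gpa)
--------
3.66    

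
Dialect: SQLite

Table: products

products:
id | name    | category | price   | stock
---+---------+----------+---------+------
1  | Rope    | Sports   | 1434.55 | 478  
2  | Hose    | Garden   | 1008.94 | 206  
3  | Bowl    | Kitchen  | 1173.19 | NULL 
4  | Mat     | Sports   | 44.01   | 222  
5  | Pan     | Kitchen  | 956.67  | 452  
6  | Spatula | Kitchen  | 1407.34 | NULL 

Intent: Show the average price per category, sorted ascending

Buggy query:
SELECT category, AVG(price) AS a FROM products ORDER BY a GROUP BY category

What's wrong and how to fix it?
Bug: ORDER BY appears before GROUP BY; SQL clause order requires GROUP BY first

Fix: Move ORDER BY to the end, after GROUP BY

Corrected query:
SELECT category, AVG(price) AS a FROM products GROUP BY category ORDER BY a

Result:
category | a          
---------+------------
Sports   | 739.28     
Garden   | 1008.94    
Kitchen  | 1179.066667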